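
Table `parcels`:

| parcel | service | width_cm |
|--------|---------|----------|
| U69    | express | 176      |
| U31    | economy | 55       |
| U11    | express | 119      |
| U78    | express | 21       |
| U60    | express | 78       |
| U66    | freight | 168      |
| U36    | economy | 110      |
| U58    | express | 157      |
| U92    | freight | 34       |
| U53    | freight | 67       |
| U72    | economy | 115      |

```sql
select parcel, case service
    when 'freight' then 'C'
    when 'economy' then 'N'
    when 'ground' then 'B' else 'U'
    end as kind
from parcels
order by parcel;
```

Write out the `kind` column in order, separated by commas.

parcel=U11: ELSE → U
parcel=U31: service='economy' → N
parcel=U36: service='economy' → N
parcel=U53: service='freight' → C
parcel=U58: ELSE → U
parcel=U60: ELSE → U
parcel=U66: service='freight' → C
parcel=U69: ELSE → U
parcel=U72: service='economy' → N
parcel=U78: ELSE → U
parcel=U92: service='freight' → C

U, N, N, C, U, U, C, U, N, U, C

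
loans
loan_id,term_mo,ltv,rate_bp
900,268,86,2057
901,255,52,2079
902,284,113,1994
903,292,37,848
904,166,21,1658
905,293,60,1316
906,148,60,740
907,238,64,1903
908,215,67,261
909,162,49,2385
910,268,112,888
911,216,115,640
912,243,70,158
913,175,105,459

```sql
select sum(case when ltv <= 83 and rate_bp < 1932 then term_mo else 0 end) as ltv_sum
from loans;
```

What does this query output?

loan_id=900: ✗
loan_id=901: ✗
loan_id=902: ✗
loan_id=903: ✓ → 292
loan_id=904: ✓ → 166
loan_id=905: ✓ → 293
loan_id=906: ✓ → 148
loan_id=907: ✓ → 238
loan_id=908: ✓ → 215
loan_id=909: ✗
loan_id=910: ✗
loan_id=911: ✗
loan_id=912: ✓ → 243
loan_id=913: ✗
ltv_sum = 292 + 166 + 293 + 148 + 238 + 215 + 243 = 1595

1595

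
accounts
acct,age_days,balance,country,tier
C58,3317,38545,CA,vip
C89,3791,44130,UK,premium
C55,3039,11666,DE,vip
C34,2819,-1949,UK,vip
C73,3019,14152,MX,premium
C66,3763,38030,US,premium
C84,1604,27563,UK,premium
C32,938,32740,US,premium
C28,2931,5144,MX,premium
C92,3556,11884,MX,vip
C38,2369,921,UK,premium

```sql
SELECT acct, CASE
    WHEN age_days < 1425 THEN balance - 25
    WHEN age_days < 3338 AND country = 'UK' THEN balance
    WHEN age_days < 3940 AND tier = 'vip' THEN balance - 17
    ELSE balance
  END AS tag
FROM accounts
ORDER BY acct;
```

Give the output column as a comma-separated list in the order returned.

5144, 32715, -1949, 921, 11649, 38528, 38030, 14152, 27563, 44130, 11867

acct=C28: ELSE → 5144
acct=C32: age_days < 1425 → 32715
acct=C34: age_days < 3338 AND country = 'UK' → -1949
acct=C38: age_days < 3338 AND country = 'UK' → 921
acct=C55: age_days < 3940 AND tier = 'vip' → 11649
acct=C58: age_days < 3940 AND tier = 'vip' → 38528
acct=C66: ELSE → 38030
acct=C73: ELSE → 14152
acct=C84: age_days < 3338 AND country = 'UK' → 27563
acct=C89: ELSE → 44130
acct=C92: age_days < 3940 AND tier = 'vip' → 11867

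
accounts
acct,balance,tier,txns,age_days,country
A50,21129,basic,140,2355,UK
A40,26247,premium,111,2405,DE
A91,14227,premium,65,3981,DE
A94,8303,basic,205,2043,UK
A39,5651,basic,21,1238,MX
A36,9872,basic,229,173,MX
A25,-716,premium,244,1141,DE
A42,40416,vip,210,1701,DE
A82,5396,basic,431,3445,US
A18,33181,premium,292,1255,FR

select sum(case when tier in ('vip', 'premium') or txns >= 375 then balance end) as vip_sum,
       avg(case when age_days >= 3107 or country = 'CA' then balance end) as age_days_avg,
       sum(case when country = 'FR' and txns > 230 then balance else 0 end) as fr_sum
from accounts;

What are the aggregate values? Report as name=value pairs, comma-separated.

vip_sum=118751, age_days_avg=9811.5, fr_sum=33181

[vip_sum: tier in ('vip', 'premium') or txns >= 375]
acct=A50: ✗
acct=A40: ✓ → 26247
acct=A91: ✓ → 14227
acct=A94: ✗
acct=A39: ✗
acct=A36: ✗
acct=A25: ✓ → -716
acct=A42: ✓ → 40416
acct=A82: ✓ → 5396
acct=A18: ✓ → 33181
vip_sum = 26247 + 14227 + -716 + 40416 + 5396 + 33181 = 118751
—
[age_days_avg: age_days >= 3107 or country = 'CA']
acct=A50: ✗
acct=A40: ✗
acct=A91: ✓ → 14227
acct=A94: ✗
acct=A39: ✗
acct=A36: ✗
acct=A25: ✗
acct=A42: ✗
acct=A82: ✓ → 5396
acct=A18: ✗
age_days_avg = (14227 + 5396) / 2 = 9811.5
—
[fr_sum: country = 'FR' and txns > 230]
acct=A50: ✗
acct=A40: ✗
acct=A91: ✗
acct=A94: ✗
acct=A39: ✗
acct=A36: ✗
acct=A25: ✗
acct=A42: ✗
acct=A82: ✗
acct=A18: ✓ → 33181
fr_sum = 33181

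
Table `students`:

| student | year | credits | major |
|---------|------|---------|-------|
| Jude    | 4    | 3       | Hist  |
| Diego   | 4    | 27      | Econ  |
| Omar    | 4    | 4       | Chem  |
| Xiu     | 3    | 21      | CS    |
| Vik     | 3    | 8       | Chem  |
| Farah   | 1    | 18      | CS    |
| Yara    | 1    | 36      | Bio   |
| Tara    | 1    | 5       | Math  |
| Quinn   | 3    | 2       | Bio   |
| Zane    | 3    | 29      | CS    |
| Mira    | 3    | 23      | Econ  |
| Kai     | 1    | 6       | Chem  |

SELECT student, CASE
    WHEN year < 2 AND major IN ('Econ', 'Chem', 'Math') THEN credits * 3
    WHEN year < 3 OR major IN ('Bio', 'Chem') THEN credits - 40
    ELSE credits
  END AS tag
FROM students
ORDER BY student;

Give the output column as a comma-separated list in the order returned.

27, -22, 3, 18, 23, -36, -38, 15, -32, 21, -4, 29

student=Diego: ELSE → 27
student=Farah: year < 3 OR major IN ('Bio', 'Chem') → -22
student=Jude: ELSE → 3
student=Kai: year < 2 AND major IN ('Econ', 'Chem', 'Math') → 18
student=Mira: ELSE → 23
student=Omar: year < 3 OR major IN ('Bio', 'Chem') → -36
student=Quinn: year < 3 OR major IN ('Bio', 'Chem') → -38
student=Tara: year < 2 AND major IN ('Econ', 'Chem', 'Math') → 15
student=Vik: year < 3 OR major IN ('Bio', 'Chem') → -32
student=Xiu: ELSE → 21
student=Yara: year < 3 OR major IN ('Bio', 'Chem') → -4
student=Zane: ELSE → 29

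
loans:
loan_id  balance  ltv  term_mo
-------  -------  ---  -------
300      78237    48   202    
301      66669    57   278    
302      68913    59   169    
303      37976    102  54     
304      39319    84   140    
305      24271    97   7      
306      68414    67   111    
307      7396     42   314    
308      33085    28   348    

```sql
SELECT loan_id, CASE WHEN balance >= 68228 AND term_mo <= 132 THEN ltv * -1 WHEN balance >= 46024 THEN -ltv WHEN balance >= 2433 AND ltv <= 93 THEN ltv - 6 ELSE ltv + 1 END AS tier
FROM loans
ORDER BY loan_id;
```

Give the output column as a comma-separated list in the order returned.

loan_id=300: balance >= 46024 → -48
loan_id=301: balance >= 46024 → -57
loan_id=302: balance >= 46024 → -59
loan_id=303: ELSE → 103
loan_id=304: balance >= 2433 AND ltv <= 93 → 78
loan_id=305: ELSE → 98
loan_id=306: balance >= 68228 AND term_mo <= 132 → -67
loan_id=307: balance >= 2433 AND ltv <= 93 → 36
loan_id=308: balance >= 2433 AND ltv <= 93 → 22

-48, -57, -59, 103, 78, 98, -67, 36, 22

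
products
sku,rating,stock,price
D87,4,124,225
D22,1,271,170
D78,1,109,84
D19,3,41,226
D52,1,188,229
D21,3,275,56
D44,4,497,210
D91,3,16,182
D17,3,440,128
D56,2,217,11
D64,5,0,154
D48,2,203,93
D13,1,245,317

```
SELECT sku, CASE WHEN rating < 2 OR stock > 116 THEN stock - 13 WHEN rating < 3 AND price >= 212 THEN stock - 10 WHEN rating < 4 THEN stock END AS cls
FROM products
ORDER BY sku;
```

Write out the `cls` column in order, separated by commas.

sku=D13: rating < 2 OR stock > 116 → 232
sku=D17: rating < 2 OR stock > 116 → 427
sku=D19: rating < 4 → 41
sku=D21: rating < 2 OR stock > 116 → 262
sku=D22: rating < 2 OR stock > 116 → 258
sku=D44: rating < 2 OR stock > 116 → 484
sku=D48: rating < 2 OR stock > 116 → 190
sku=D52: rating < 2 OR stock > 116 → 175
sku=D56: rating < 2 OR stock > 116 → 204
sku=D64: (no match → NULL) → NULL
sku=D78: rating < 2 OR stock > 116 → 96
sku=D87: rating < 2 OR stock > 116 → 111
sku=D91: rating < 4 → 16

232, 427, 41, 262, 258, 484, 190, 175, 204, NULL, 96, 111, 16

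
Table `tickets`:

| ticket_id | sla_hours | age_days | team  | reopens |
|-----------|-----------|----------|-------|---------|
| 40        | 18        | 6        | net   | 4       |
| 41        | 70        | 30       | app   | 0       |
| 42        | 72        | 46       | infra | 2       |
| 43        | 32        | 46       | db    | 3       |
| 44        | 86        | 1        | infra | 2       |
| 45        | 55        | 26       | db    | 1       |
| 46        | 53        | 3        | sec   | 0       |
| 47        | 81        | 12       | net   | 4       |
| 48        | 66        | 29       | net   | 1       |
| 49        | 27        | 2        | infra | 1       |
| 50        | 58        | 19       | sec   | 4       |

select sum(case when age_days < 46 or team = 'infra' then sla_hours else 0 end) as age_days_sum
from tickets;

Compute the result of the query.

586

ticket_id=40: ✓ → 18
ticket_id=41: ✓ → 70
ticket_id=42: ✓ → 72
ticket_id=43: ✗
ticket_id=44: ✓ → 86
ticket_id=45: ✓ → 55
ticket_id=46: ✓ → 53
ticket_id=47: ✓ → 81
ticket_id=48: ✓ → 66
ticket_id=49: ✓ → 27
ticket_id=50: ✓ → 58
age_days_sum = 18 + 70 + 72 + 86 + 55 + 53 + 81 + 66 + 27 + 58 = 586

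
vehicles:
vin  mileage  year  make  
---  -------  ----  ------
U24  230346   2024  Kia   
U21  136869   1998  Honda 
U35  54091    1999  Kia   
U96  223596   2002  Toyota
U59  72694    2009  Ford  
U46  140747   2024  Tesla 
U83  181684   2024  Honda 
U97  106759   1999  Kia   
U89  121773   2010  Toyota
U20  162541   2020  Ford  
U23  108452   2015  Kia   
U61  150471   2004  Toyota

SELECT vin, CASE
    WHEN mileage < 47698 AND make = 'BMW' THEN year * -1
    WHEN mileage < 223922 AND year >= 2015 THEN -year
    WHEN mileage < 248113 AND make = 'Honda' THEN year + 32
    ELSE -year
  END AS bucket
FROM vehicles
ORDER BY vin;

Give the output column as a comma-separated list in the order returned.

vin=U20: mileage < 223922 AND year >= 2015 → -2020
vin=U21: mileage < 248113 AND make = 'Honda' → 2030
vin=U23: mileage < 223922 AND year >= 2015 → -2015
vin=U24: ELSE → -2024
vin=U35: ELSE → -1999
vin=U46: mileage < 223922 AND year >= 2015 → -2024
vin=U59: ELSE → -2009
vin=U61: ELSE → -2004
vin=U83: mileage < 223922 AND year >= 2015 → -2024
vin=U89: ELSE → -2010
vin=U96: ELSE → -2002
vin=U97: ELSE → -1999

-2020, 2030, -2015, -2024, -1999, -2024, -2009, -2004, -2024, -2010, -2002, -1999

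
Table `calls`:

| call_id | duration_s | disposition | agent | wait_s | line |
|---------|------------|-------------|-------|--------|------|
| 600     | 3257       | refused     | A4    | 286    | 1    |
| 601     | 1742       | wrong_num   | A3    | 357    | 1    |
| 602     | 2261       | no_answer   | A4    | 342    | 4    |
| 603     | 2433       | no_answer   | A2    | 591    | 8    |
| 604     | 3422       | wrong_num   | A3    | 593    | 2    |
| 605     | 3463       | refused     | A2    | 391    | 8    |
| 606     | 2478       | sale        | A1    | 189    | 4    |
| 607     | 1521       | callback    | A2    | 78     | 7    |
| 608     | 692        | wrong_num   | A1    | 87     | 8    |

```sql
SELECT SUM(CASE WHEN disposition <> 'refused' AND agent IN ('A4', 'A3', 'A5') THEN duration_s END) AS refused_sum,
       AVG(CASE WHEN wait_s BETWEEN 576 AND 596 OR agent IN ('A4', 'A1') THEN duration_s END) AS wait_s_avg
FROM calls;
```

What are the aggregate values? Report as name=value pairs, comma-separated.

refused_sum=7425, wait_s_avg=2423.8333333333

[refused_sum: disposition <> 'refused' AND agent IN ('A4', 'A3', 'A5')]
call_id=600: ✗
call_id=601: ✓ → 1742
call_id=602: ✓ → 2261
call_id=603: ✗
call_id=604: ✓ → 3422
call_id=605: ✗
call_id=606: ✗
call_id=607: ✗
call_id=608: ✗
refused_sum = 1742 + 2261 + 3422 = 7425
—
[wait_s_avg: wait_s BETWEEN 576 AND 596 OR agent IN ('A4', 'A1')]
call_id=600: ✓ → 3257
call_id=601: ✗
call_id=602: ✓ → 2261
call_id=603: ✓ → 2433
call_id=604: ✓ → 3422
call_id=605: ✗
call_id=606: ✓ → 2478
call_id=607: ✗
call_id=608: ✓ → 692
wait_s_avg = (3257 + 2261 + 2433 + 3422 + 2478 + 692) / 6 = 2423.8333333333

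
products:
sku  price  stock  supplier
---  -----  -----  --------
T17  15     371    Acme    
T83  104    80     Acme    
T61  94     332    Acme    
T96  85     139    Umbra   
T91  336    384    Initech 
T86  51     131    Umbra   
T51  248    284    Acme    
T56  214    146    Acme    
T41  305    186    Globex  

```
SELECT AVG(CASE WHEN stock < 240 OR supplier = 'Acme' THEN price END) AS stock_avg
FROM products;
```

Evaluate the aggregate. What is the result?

sku=T17: ✓ → 15
sku=T83: ✓ → 104
sku=T61: ✓ → 94
sku=T96: ✓ → 85
sku=T91: ✗
sku=T86: ✓ → 51
sku=T51: ✓ → 248
sku=T56: ✓ → 214
sku=T41: ✓ → 305
stock_avg = (15 + 104 + 94 + 85 + 51 + 248 + 214 + 305) / 8 = 139.5

139.5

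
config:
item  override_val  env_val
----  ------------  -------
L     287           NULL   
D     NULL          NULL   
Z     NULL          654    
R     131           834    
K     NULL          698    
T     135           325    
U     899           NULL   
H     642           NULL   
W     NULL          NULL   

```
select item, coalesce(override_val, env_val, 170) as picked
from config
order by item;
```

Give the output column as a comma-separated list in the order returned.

item=D: override_val=NULL, env_val=NULL, → literal 170 → 170
item=H: override_val=642 → 642
item=K: override_val=NULL, env_val=698 → 698
item=L: override_val=287 → 287
item=R: override_val=131 → 131
item=T: override_val=135 → 135
item=U: override_val=899 → 899
item=W: override_val=NULL, env_val=NULL, → literal 170 → 170
item=Z: override_val=NULL, env_val=654 → 654

170, 642, 698, 287, 131, 135, 899, 170, 654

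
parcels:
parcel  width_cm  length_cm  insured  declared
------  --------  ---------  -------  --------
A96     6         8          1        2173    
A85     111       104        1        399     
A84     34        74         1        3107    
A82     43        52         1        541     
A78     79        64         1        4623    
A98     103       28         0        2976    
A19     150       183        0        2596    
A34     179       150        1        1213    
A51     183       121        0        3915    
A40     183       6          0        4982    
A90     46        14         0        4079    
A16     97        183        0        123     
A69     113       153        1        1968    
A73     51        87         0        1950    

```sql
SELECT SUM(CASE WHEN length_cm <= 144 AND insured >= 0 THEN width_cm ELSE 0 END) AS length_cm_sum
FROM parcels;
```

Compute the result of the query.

parcel=A96: ✓ → 6
parcel=A85: ✓ → 111
parcel=A84: ✓ → 34
parcel=A82: ✓ → 43
parcel=A78: ✓ → 79
parcel=A98: ✓ → 103
parcel=A19: ✗
parcel=A34: ✗
parcel=A51: ✓ → 183
parcel=A40: ✓ → 183
parcel=A90: ✓ → 46
parcel=A16: ✗
parcel=A69: ✗
parcel=A73: ✓ → 51
length_cm_sum = 6 + 111 + 34 + 43 + 79 + 103 + 183 + 183 + 46 + 51 = 839

839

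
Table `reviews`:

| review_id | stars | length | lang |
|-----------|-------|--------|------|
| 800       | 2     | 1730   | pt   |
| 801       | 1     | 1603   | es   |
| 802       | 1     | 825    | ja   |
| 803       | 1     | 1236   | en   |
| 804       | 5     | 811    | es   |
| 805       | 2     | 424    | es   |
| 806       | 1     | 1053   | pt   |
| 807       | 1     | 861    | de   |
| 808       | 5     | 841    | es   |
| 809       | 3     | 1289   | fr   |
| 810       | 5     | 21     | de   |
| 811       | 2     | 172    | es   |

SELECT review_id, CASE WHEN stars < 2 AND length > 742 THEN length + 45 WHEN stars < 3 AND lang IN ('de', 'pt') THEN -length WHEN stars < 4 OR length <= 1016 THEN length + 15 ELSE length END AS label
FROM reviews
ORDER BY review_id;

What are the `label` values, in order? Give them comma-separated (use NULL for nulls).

review_id=800: stars < 3 AND lang IN ('de', 'pt') → -1730
review_id=801: stars < 2 AND length > 742 → 1648
review_id=802: stars < 2 AND length > 742 → 870
review_id=803: stars < 2 AND length > 742 → 1281
review_id=804: stars < 4 OR length <= 1016 → 826
review_id=805: stars < 4 OR length <= 1016 → 439
review_id=806: stars < 2 AND length > 742 → 1098
review_id=807: stars < 2 AND length > 742 → 906
review_id=808: stars < 4 OR length <= 1016 → 856
review_id=809: stars < 4 OR length <= 1016 → 1304
review_id=810: stars < 4 OR length <= 1016 → 36
review_id=811: stars < 4 OR length <= 1016 → 187

-1730, 1648, 870, 1281, 826, 439, 1098, 906, 856, 1304, 36, 187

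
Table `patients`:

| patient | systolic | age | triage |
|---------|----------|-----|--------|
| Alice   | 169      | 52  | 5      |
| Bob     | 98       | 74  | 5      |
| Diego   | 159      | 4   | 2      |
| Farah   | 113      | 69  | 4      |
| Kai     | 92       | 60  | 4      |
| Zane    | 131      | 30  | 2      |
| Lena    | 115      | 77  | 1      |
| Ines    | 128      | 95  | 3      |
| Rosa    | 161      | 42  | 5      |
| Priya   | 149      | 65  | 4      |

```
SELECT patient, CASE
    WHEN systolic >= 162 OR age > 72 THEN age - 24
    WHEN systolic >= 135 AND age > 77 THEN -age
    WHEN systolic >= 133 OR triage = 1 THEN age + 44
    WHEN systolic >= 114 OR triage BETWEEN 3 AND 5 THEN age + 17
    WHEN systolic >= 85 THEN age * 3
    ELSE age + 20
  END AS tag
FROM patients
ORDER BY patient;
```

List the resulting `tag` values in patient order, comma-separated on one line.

28, 50, 48, 86, 71, 77, 53, 109, 86, 47

patient=Alice: systolic >= 162 OR age > 72 → 28
patient=Bob: systolic >= 162 OR age > 72 → 50
patient=Diego: systolic >= 133 OR triage = 1 → 48
patient=Farah: systolic >= 114 OR triage BETWEEN 3 AND 5 → 86
patient=Ines: systolic >= 162 OR age > 72 → 71
patient=Kai: systolic >= 114 OR triage BETWEEN 3 AND 5 → 77
patient=Lena: systolic >= 162 OR age > 72 → 53
patient=Priya: systolic >= 133 OR triage = 1 → 109
patient=Rosa: systolic >= 133 OR triage = 1 → 86
patient=Zane: systolic >= 114 OR triage BETWEEN 3 AND 5 → 47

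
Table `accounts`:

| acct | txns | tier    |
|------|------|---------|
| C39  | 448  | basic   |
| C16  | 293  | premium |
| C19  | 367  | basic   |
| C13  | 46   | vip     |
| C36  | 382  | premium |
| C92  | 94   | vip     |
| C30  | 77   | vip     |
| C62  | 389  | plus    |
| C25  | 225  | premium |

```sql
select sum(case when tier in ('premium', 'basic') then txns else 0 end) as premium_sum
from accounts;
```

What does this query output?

1715

acct=C39: ✓ → 448
acct=C16: ✓ → 293
acct=C19: ✓ → 367
acct=C13: ✗
acct=C36: ✓ → 382
acct=C92: ✗
acct=C30: ✗
acct=C62: ✗
acct=C25: ✓ → 225
premium_sum = 448 + 293 + 367 + 382 + 225 = 1715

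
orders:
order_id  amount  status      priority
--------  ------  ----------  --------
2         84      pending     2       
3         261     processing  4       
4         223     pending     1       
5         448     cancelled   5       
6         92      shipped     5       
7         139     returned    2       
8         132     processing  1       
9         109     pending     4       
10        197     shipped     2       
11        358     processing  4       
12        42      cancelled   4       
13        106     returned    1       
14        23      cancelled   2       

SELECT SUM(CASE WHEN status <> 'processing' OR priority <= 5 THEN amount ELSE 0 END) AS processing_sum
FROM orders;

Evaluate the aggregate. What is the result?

2214

order_id=2: ✓ → 84
order_id=3: ✓ → 261
order_id=4: ✓ → 223
order_id=5: ✓ → 448
order_id=6: ✓ → 92
order_id=7: ✓ → 139
order_id=8: ✓ → 132
order_id=9: ✓ → 109
order_id=10: ✓ → 197
order_id=11: ✓ → 358
order_id=12: ✓ → 42
order_id=13: ✓ → 106
order_id=14: ✓ → 23
processing_sum = 84 + 261 + 223 + 448 + 92 + 139 + 132 + 109 + 197 + 358 + 42 + 106 + 23 = 2214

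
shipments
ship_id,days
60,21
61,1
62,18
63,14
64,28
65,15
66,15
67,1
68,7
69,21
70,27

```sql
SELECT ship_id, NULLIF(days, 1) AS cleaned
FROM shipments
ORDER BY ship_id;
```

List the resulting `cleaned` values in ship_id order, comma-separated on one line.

ship_id=60: days=21 vs 1: differ → 21
ship_id=61: days=1 vs 1: equal → NULL
ship_id=62: days=18 vs 1: differ → 18
ship_id=63: days=14 vs 1: differ → 14
ship_id=64: days=28 vs 1: differ → 28
ship_id=65: days=15 vs 1: differ → 15
ship_id=66: days=15 vs 1: differ → 15
ship_id=67: days=1 vs 1: equal → NULL
ship_id=68: days=7 vs 1: differ → 7
ship_id=69: days=21 vs 1: differ → 21
ship_id=70: days=27 vs 1: differ → 27

21, NULL, 18, 14, 28, 15, 15, NULL, 7, 21, 27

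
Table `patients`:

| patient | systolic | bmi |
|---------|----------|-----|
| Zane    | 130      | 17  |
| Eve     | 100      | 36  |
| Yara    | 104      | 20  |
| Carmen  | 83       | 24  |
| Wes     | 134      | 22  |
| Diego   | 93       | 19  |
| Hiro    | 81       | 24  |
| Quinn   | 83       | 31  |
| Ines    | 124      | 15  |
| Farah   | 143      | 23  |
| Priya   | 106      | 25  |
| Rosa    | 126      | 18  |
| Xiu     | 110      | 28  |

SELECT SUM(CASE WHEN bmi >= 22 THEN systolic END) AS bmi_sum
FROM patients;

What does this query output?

840

patient=Zane: ✗
patient=Eve: ✓ → 100
patient=Yara: ✗
patient=Carmen: ✓ → 83
patient=Wes: ✓ → 134
patient=Diego: ✗
patient=Hiro: ✓ → 81
patient=Quinn: ✓ → 83
patient=Ines: ✗
patient=Farah: ✓ → 143
patient=Priya: ✓ → 106
patient=Rosa: ✗
patient=Xiu: ✓ → 110
bmi_sum = 100 + 83 + 134 + 81 + 83 + 143 + 106 + 110 = 840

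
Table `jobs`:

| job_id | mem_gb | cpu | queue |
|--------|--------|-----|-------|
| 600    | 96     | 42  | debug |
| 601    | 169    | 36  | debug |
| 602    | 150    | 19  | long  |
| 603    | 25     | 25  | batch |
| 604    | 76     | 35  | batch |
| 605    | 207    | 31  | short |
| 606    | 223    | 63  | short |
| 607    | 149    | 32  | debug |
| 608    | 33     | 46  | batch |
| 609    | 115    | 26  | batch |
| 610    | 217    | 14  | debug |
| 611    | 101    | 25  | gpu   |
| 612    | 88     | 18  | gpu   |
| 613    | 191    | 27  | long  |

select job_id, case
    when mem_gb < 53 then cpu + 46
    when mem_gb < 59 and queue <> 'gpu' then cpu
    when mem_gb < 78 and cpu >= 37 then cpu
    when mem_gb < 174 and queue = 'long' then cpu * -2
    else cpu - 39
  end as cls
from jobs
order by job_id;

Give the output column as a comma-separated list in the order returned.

3, -3, -38, 71, -4, -8, 24, -7, 92, -13, -25, -14, -21, -12

job_id=600: ELSE → 3
job_id=601: ELSE → -3
job_id=602: mem_gb < 174 and queue = 'long' → -38
job_id=603: mem_gb < 53 → 71
job_id=604: ELSE → -4
job_id=605: ELSE → -8
job_id=606: ELSE → 24
job_id=607: ELSE → -7
job_id=608: mem_gb < 53 → 92
job_id=609: ELSE → -13
job_id=610: ELSE → -25
job_id=611: ELSE → -14
job_id=612: ELSE → -21
job_id=613: ELSE → -12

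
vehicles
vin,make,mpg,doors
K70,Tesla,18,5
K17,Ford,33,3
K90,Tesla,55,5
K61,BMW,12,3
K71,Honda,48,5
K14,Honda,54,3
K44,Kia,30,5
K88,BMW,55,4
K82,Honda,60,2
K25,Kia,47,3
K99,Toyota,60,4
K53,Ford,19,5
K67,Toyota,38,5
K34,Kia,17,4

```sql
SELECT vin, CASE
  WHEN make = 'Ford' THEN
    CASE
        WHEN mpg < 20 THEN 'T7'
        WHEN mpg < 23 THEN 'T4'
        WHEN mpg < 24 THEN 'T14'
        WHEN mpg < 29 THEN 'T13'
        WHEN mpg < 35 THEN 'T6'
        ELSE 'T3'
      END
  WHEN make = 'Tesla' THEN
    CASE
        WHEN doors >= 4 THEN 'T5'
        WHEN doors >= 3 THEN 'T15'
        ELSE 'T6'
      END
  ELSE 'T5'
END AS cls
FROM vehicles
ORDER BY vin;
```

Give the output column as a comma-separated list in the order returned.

vin=K14: make='Honda' → outer ELSE → T5
vin=K17: make='Ford' → inner[mpg < 35] → T6
vin=K25: make='Kia' → outer ELSE → T5
vin=K34: make='Kia' → outer ELSE → T5
vin=K44: make='Kia' → outer ELSE → T5
vin=K53: make='Ford' → inner[mpg < 20] → T7
vin=K61: make='BMW' → outer ELSE → T5
vin=K67: make='Toyota' → outer ELSE → T5
vin=K70: make='Tesla' → inner[doors >= 4] → T5
vin=K71: make='Honda' → outer ELSE → T5
vin=K82: make='Honda' → outer ELSE → T5
vin=K88: make='BMW' → outer ELSE → T5
vin=K90: make='Tesla' → inner[doors >= 4] → T5
vin=K99: make='Toyota' → outer ELSE → T5

T5, T6, T5, T5, T5, T7, T5, T5, T5, T5, T5, T5, T5, T5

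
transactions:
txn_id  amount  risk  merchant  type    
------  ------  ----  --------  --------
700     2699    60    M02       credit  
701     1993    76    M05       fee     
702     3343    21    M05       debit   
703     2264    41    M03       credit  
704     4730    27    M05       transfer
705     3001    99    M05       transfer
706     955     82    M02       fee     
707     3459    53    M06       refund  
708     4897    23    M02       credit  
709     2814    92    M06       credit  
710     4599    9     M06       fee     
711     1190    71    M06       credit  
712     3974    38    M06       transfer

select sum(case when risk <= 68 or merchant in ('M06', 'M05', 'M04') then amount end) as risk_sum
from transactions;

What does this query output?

38963

txn_id=700: ✓ → 2699
txn_id=701: ✓ → 1993
txn_id=702: ✓ → 3343
txn_id=703: ✓ → 2264
txn_id=704: ✓ → 4730
txn_id=705: ✓ → 3001
txn_id=706: ✗
txn_id=707: ✓ → 3459
txn_id=708: ✓ → 4897
txn_id=709: ✓ → 2814
txn_id=710: ✓ → 4599
txn_id=711: ✓ → 1190
txn_id=712: ✓ → 3974
risk_sum = 2699 + 1993 + 3343 + 2264 + 4730 + 3001 + 3459 + 4897 + 2814 + 4599 + 1190 + 3974 = 38963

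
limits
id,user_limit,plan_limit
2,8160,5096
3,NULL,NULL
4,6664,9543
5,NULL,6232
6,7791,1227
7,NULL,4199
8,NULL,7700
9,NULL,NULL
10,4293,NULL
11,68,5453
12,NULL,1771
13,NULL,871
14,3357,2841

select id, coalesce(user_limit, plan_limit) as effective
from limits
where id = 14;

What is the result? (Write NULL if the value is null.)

id = 14: user_limit=3357, plan_limit=2841.
user_limit=3357 → 3357

3357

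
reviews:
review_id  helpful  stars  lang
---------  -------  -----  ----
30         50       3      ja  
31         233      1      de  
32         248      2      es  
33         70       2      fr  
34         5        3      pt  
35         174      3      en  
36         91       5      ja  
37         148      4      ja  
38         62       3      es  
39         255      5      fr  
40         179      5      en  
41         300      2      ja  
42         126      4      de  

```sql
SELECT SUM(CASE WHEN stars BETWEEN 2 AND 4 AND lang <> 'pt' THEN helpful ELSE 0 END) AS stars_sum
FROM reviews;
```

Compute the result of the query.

1178

review_id=30: ✓ → 50
review_id=31: ✗
review_id=32: ✓ → 248
review_id=33: ✓ → 70
review_id=34: ✗
review_id=35: ✓ → 174
review_id=36: ✗
review_id=37: ✓ → 148
review_id=38: ✓ → 62
review_id=39: ✗
review_id=40: ✗
review_id=41: ✓ → 300
review_id=42: ✓ → 126
stars_sum = 50 + 248 + 70 + 174 + 148 + 62 + 300 + 126 = 1178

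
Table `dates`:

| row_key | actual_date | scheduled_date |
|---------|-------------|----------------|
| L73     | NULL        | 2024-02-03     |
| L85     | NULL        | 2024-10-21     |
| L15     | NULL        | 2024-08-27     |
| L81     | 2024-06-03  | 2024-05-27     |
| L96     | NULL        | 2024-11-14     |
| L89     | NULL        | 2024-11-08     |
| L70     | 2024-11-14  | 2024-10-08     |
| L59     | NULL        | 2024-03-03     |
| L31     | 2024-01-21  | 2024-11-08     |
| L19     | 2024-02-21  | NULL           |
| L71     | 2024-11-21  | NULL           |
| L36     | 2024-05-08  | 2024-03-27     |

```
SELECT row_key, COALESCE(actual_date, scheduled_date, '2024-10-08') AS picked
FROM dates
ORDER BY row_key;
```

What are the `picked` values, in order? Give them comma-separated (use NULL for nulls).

2024-08-27, 2024-02-21, 2024-01-21, 2024-05-08, 2024-03-03, 2024-11-14, 2024-11-21, 2024-02-03, 2024-06-03, 2024-10-21, 2024-11-08, 2024-11-14

row_key=L15: actual_date=NULL, scheduled_date=2024-08-27 → 2024-08-27
row_key=L19: actual_date=2024-02-21 → 2024-02-21
row_key=L31: actual_date=2024-01-21 → 2024-01-21
row_key=L36: actual_date=2024-05-08 → 2024-05-08
row_key=L59: actual_date=NULL, scheduled_date=2024-03-03 → 2024-03-03
row_key=L70: actual_date=2024-11-14 → 2024-11-14
row_key=L71: actual_date=2024-11-21 → 2024-11-21
row_key=L73: actual_date=NULL, scheduled_date=2024-02-03 → 2024-02-03
row_key=L81: actual_date=2024-06-03 → 2024-06-03
row_key=L85: actual_date=NULL, scheduled_date=2024-10-21 → 2024-10-21
row_key=L89: actual_date=NULL, scheduled_date=2024-11-08 → 2024-11-08
row_key=L96: actual_date=NULL, scheduled_date=2024-11-14 → 2024-11-14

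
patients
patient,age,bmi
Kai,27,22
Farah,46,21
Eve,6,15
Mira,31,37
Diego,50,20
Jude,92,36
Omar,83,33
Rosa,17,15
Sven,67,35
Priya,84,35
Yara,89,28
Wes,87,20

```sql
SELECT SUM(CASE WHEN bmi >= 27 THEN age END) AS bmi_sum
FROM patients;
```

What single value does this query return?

patient=Kai: ✗
patient=Farah: ✗
patient=Eve: ✗
patient=Mira: ✓ → 31
patient=Diego: ✗
patient=Jude: ✓ → 92
patient=Omar: ✓ → 83
patient=Rosa: ✗
patient=Sven: ✓ → 67
patient=Priya: ✓ → 84
patient=Yara: ✓ → 89
patient=Wes: ✗
bmi_sum = 31 + 92 + 83 + 67 + 84 + 89 = 446

446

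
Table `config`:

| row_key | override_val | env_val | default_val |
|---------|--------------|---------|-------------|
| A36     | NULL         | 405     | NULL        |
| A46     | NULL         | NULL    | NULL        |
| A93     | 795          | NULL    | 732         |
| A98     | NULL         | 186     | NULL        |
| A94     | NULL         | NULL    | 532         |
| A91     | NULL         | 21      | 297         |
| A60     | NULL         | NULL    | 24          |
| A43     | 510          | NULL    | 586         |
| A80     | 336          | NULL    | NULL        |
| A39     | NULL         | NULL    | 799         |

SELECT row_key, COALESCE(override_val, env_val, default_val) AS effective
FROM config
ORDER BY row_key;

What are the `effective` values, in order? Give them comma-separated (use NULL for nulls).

405, 799, 510, NULL, 24, 336, 21, 795, 532, 186

row_key=A36: override_val=NULL, env_val=405 → 405
row_key=A39: override_val=NULL, env_val=NULL, default_val=799 → 799
row_key=A43: override_val=510 → 510
row_key=A46: override_val=NULL, env_val=NULL, default_val=NULL (all NULL) → NULL
row_key=A60: override_val=NULL, env_val=NULL, default_val=24 → 24
row_key=A80: override_val=336 → 336
row_key=A91: override_val=NULL, env_val=21 → 21
row_key=A93: override_val=795 → 795
row_key=A94: override_val=NULL, env_val=NULL, default_val=532 → 532
row_key=A98: override_val=NULL, env_val=186 → 186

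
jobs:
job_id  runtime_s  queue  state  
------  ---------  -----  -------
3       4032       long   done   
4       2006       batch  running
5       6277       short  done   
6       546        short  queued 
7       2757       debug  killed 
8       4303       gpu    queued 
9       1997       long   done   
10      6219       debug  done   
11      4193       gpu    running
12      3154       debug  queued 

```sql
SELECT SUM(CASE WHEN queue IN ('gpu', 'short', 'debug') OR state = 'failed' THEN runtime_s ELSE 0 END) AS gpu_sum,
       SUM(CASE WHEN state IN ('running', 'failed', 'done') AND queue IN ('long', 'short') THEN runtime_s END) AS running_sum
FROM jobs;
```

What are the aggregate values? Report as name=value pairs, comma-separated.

gpu_sum=27449, running_sum=12306

[gpu_sum: queue IN ('gpu', 'short', 'debug') OR state = 'failed']
job_id=3: ✗
job_id=4: ✗
job_id=5: ✓ → 6277
job_id=6: ✓ → 546
job_id=7: ✓ → 2757
job_id=8: ✓ → 4303
job_id=9: ✗
job_id=10: ✓ → 6219
job_id=11: ✓ → 4193
job_id=12: ✓ → 3154
gpu_sum = 6277 + 546 + 2757 + 4303 + 6219 + 4193 + 3154 = 27449
—
[running_sum: state IN ('running', 'failed', 'done') AND queue IN ('long', 'short')]
job_id=3: ✓ → 4032
job_id=4: ✗
job_id=5: ✓ → 6277
job_id=6: ✗
job_id=7: ✗
job_id=8: ✗
job_id=9: ✓ → 1997
job_id=10: ✗
job_id=11: ✗
job_id=12: ✗
running_sum = 4032 + 6277 + 1997 = 12306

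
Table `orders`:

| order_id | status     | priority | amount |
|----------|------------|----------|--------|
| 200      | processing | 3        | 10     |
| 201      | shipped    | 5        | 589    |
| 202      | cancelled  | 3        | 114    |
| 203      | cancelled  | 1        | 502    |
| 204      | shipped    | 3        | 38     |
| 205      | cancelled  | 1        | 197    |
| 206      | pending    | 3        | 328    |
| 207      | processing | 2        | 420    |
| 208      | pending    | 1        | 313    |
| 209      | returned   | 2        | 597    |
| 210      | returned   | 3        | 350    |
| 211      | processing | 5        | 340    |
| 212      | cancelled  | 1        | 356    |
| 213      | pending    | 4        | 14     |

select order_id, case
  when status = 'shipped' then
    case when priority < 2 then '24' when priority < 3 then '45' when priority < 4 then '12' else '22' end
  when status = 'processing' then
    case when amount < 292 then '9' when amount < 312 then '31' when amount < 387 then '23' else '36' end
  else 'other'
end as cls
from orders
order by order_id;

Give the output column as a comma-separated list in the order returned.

9, 22, other, other, 12, other, other, 36, other, other, other, 23, other, other

order_id=200: status='processing' → inner[amount < 292] → 9
order_id=201: status='shipped' → inner[ELSE] → 22
order_id=202: status='cancelled' → outer ELSE → other
order_id=203: status='cancelled' → outer ELSE → other
order_id=204: status='shipped' → inner[priority < 4] → 12
order_id=205: status='cancelled' → outer ELSE → other
order_id=206: status='pending' → outer ELSE → other
order_id=207: status='processing' → inner[ELSE] → 36
order_id=208: status='pending' → outer ELSE → other
order_id=209: status='returned' → outer ELSE → other
order_id=210: status='returned' → outer ELSE → other
order_id=211: status='processing' → inner[amount < 387] → 23
order_id=212: status='cancelled' → outer ELSE → other
order_id=213: status='pending' → outer ELSE → other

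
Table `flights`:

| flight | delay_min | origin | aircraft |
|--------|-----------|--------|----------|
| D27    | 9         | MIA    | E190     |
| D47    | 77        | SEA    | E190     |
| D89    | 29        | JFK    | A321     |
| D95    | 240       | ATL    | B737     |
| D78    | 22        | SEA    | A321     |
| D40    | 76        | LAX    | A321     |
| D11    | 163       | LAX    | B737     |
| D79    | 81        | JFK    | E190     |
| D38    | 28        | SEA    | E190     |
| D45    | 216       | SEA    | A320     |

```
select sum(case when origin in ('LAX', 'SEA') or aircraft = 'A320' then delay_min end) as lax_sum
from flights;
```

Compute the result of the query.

flight=D27: ✗
flight=D47: ✓ → 77
flight=D89: ✗
flight=D95: ✗
flight=D78: ✓ → 22
flight=D40: ✓ → 76
flight=D11: ✓ → 163
flight=D79: ✗
flight=D38: ✓ → 28
flight=D45: ✓ → 216
lax_sum = 77 + 22 + 76 + 163 + 28 + 216 = 582

582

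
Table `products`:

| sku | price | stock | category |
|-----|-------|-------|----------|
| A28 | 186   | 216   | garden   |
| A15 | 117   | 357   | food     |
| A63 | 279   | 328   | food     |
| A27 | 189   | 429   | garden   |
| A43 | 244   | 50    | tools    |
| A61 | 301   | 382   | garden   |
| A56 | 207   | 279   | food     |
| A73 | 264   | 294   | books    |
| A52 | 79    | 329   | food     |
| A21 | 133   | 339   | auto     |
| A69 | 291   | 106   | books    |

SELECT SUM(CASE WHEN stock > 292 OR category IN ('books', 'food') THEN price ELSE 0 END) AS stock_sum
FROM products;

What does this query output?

1860

sku=A28: ✗
sku=A15: ✓ → 117
sku=A63: ✓ → 279
sku=A27: ✓ → 189
sku=A43: ✗
sku=A61: ✓ → 301
sku=A56: ✓ → 207
sku=A73: ✓ → 264
sku=A52: ✓ → 79
sku=A21: ✓ → 133
sku=A69: ✓ → 291
stock_sum = 117 + 279 + 189 + 301 + 207 + 264 + 79 + 133 + 291 = 1860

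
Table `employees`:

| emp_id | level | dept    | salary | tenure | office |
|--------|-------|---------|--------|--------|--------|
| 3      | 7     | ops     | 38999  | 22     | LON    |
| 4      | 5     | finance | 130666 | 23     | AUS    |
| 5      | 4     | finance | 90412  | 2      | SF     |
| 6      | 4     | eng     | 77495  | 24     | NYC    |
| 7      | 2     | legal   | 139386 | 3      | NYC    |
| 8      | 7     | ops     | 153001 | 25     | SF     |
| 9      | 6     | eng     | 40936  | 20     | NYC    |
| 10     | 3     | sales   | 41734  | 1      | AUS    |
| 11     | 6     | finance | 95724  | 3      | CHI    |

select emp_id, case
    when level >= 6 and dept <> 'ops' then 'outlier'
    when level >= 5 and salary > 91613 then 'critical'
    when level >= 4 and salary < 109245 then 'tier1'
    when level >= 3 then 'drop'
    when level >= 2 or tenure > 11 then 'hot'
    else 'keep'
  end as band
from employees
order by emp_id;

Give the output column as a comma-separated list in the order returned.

emp_id=3: level >= 4 and salary < 109245 → tier1
emp_id=4: level >= 5 and salary > 91613 → critical
emp_id=5: level >= 4 and salary < 109245 → tier1
emp_id=6: level >= 4 and salary < 109245 → tier1
emp_id=7: level >= 2 or tenure > 11 → hot
emp_id=8: level >= 5 and salary > 91613 → critical
emp_id=9: level >= 6 and dept <> 'ops' → outlier
emp_id=10: level >= 3 → drop
emp_id=11: level >= 6 and dept <> 'ops' → outlier

tier1, critical, tier1, tier1, hot, critical, outlier, drop, outlier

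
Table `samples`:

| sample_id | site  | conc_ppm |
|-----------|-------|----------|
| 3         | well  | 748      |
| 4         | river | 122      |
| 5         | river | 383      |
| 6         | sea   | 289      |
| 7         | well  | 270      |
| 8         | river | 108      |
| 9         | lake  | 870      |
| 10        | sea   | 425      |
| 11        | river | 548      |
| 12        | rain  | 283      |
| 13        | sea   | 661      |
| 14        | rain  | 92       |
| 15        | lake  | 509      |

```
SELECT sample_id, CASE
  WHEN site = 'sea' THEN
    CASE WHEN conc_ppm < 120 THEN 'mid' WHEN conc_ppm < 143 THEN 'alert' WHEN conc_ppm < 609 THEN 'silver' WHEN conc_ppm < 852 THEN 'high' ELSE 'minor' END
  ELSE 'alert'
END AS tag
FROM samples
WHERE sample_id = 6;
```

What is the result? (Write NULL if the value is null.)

sample_id = 6: site=sea, conc_ppm=289.
site='sea' → inner[conc_ppm < 609] → silver

silver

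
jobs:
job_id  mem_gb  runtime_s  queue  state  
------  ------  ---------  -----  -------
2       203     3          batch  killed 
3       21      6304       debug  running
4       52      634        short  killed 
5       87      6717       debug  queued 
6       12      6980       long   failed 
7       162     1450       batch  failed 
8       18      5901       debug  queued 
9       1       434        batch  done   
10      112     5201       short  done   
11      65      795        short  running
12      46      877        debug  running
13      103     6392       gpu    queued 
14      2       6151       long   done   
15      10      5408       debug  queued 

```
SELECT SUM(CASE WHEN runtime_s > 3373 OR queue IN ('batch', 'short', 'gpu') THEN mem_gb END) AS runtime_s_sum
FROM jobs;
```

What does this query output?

job_id=2: ✓ → 203
job_id=3: ✓ → 21
job_id=4: ✓ → 52
job_id=5: ✓ → 87
job_id=6: ✓ → 12
job_id=7: ✓ → 162
job_id=8: ✓ → 18
job_id=9: ✓ → 1
job_id=10: ✓ → 112
job_id=11: ✓ → 65
job_id=12: ✗
job_id=13: ✓ → 103
job_id=14: ✓ → 2
job_id=15: ✓ → 10
runtime_s_sum = 203 + 21 + 52 + 87 + 12 + 162 + 18 + 1 + 112 + 65 + 103 + 2 + 10 = 848

848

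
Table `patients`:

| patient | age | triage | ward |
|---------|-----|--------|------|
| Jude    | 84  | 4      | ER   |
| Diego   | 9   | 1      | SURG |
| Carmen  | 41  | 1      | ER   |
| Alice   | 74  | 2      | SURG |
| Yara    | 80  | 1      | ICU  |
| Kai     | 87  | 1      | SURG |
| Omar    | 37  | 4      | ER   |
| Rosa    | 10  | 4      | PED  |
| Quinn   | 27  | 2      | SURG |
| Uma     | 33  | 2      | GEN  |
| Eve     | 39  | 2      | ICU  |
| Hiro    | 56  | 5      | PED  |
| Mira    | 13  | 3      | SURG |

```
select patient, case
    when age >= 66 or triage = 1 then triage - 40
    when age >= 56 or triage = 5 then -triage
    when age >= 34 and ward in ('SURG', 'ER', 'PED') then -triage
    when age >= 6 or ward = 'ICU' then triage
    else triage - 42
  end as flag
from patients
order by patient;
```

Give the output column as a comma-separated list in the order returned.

patient=Alice: age >= 66 or triage = 1 → -38
patient=Carmen: age >= 66 or triage = 1 → -39
patient=Diego: age >= 66 or triage = 1 → -39
patient=Eve: age >= 6 or ward = 'ICU' → 2
patient=Hiro: age >= 56 or triage = 5 → -5
patient=Jude: age >= 66 or triage = 1 → -36
patient=Kai: age >= 66 or triage = 1 → -39
patient=Mira: age >= 6 or ward = 'ICU' → 3
patient=Omar: age >= 34 and ward in ('SURG', 'ER', 'PED') → -4
patient=Quinn: age >= 6 or ward = 'ICU' → 2
patient=Rosa: age >= 6 or ward = 'ICU' → 4
patient=Uma: age >= 6 or ward = 'ICU' → 2
patient=Yara: age >= 66 or triage = 1 → -39

-38, -39, -39, 2, -5, -36, -39, 3, -4, 2, 4, 2, -39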